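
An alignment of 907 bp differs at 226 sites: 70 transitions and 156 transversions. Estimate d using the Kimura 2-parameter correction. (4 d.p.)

P = 70/907 ≈ 0.077178 and Q = 156/907 ≈ 0.171996.
Under the Kimura two-parameter model, d = −½ ln(1 − 2P − Q) − ¼ ln(1 − 2Q).
1 − 2P − Q = 0.673648, giving −½ ln(0.673648) = 0.197524.
1 − 2Q = 0.656008, giving −¼ ln(0.656008) = 0.105396.
d = 0.197524 + 0.105396 = 0.302920.

0.3029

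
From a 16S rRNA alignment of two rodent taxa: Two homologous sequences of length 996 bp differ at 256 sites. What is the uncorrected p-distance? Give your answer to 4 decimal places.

p = 256/996 = 0.257028… ≈ 0.2570 (to 4 d.p.).

0.2570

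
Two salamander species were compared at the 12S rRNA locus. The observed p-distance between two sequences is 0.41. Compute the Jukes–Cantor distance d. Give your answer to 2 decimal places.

0.59

d = −(3/4) ln(1 − 4p/3) = −0.75 ln(1 − 0.546667) = −0.75 ln(0.453333)
  = −0.75 × (-0.791128) = 0.593346 substitutions/site.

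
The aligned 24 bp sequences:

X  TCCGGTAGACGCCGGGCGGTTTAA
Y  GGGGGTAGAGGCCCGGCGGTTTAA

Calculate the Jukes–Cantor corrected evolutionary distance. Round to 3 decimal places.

0.244

The sequences differ at 5 of 24 sites (1, 2, 3, 10, 14), so p = 5/24 ≈ 0.208333.
d = −(3/4) ln(1 − 4p/3) = −0.75 ln(1 − 0.277777) = −0.75 ln(0.722223)
  = −0.75 × (-0.325421) = 0.244066 substitutions/site.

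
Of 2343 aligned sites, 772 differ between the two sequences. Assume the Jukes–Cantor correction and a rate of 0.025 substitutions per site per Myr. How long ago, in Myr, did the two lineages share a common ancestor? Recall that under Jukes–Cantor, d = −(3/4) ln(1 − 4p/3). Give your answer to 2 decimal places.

p = 772/2343 ≈ 0.329492.
d = −(3/4) ln(1 − 4p/3) = −0.75 ln(1 − 0.439323) = −0.75 ln(0.560677)
  = −0.75 × (-0.578610) = 0.433958 substitutions/site.
Under a molecular clock d = 2μt, so t = d/(2μ) = 0.433958 / (2 × 0.025) = 8.68 Myr.

8.68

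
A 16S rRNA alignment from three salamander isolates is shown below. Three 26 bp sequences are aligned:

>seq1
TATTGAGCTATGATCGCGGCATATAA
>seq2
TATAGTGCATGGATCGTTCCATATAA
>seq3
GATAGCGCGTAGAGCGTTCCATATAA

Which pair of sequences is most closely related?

seq1–seq2: 8/26 differ, p = 0.308, d = 0.396.
seq1–seq3: 10/26 differ, p = 0.385, d = 0.539.
seq2–seq3: 5/26 differ, p = 0.192, d = 0.222.
The smallest distance is between seq2 and seq3.

seq2 and seq3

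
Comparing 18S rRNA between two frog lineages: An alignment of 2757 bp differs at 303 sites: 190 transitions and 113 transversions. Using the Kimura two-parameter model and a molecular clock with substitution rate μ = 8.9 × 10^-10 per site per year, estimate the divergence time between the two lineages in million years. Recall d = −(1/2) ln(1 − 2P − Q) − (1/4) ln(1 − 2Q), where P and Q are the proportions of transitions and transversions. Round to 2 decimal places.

67.35

P = 190/2757 ≈ 0.068915 and Q = 113/2757 ≈ 0.040987.
Under the Kimura two-parameter model, d = −½ ln(1 − 2P − Q) − ¼ ln(1 − 2Q).
1 − 2P − Q = 0.821183, giving −½ ln(0.821183) = 0.098505.
1 − 2Q = 0.918026, giving −¼ ln(0.918026) = 0.021382.
d = 0.098505 + 0.021382 = 0.119887.
Under a molecular clock d = 2μt, so t = d/(2μ) = 0.119887 / (2 × 8.9 × 10^-10) = 67.35 million years.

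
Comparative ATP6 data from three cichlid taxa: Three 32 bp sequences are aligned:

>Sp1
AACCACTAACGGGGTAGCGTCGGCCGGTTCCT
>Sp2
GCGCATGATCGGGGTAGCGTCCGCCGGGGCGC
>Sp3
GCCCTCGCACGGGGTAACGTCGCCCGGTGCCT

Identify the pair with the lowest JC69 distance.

Sp1 and Sp3

Sp1–Sp2: 11/32 differ, p = 0.344, d = 0.460.
Sp1–Sp3: 8/32 differ, p = 0.250, d = 0.304.
Sp2–Sp3: 11/32 differ, p = 0.344, d = 0.460.
The smallest distance is between Sp1 and Sp3.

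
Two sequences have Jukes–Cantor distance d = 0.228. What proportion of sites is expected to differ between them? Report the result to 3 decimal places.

0.197

p = (3/4)(1 − e^(−4d/3)) = 0.75 × (1 − e^(-0.304)) = 0.75 × (1 − 0.737861) = 0.196604.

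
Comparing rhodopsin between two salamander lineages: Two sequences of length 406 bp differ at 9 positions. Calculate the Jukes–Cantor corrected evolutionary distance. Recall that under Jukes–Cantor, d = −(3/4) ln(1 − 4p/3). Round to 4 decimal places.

p = 9/406 ≈ 0.022167.
d = −(3/4) ln(1 − 4p/3) = −0.75 ln(1 − 0.029556) = −0.75 ln(0.970444)
  = −0.75 × (-0.030002) = 0.022502 substitutions/site.

0.0225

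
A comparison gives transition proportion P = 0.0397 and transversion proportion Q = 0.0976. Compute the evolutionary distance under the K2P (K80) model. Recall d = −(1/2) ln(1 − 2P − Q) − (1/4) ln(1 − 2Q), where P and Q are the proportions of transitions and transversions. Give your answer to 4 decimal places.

Under the Kimura two-parameter model, d = −½ ln(1 − 2P − Q) − ¼ ln(1 − 2Q).
1 − 2P − Q = 0.823, giving −½ ln(0.823) = 0.097400.
1 − 2Q = 0.8048, giving −¼ ln(0.8048) = 0.054290.
d = 0.097400 + 0.054290 = 0.151690.

0.1517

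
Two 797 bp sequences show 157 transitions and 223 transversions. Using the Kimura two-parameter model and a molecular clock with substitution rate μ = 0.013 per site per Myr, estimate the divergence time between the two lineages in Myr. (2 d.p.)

P = 157/797 ≈ 0.196989 and Q = 223/797 ≈ 0.279799.
Under the Kimura two-parameter model, d = −½ ln(1 − 2P − Q) − ¼ ln(1 − 2Q).
1 − 2P − Q = 0.326223, giving −½ ln(0.326223) = 0.560087.
1 − 2Q = 0.440402, giving −¼ ln(0.440402) = 0.205017.
d = 0.560087 + 0.205017 = 0.765104.
Under a molecular clock d = 2μt, so t = d/(2μ) = 0.765104 / (2 × 0.013) = 29.43 Myr.

29.43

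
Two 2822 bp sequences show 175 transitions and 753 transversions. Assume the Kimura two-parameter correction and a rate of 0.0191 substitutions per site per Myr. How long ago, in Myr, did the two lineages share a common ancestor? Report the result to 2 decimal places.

P = 175/2822 ≈ 0.062013 and Q = 753/2822 ≈ 0.266832.
Under the Kimura two-parameter model, d = −½ ln(1 − 2P − Q) − ¼ ln(1 − 2Q).
1 − 2P − Q = 0.609142, giving −½ ln(0.609142) = 0.247852.
1 − 2Q = 0.466336, giving −¼ ln(0.466336) = 0.190712.
d = 0.247852 + 0.190712 = 0.438564.
Under a molecular clock d = 2μt, so t = d/(2μ) = 0.438564 / (2 × 0.0191) = 11.48 Myr.

11.48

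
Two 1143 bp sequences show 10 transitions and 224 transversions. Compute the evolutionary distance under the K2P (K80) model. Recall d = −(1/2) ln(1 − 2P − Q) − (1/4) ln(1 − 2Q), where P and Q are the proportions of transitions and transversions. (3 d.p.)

0.244

P = 10/1143 ≈ 0.008749 and Q = 224/1143 ≈ 0.195976.
Under the Kimura two-parameter model, d = −½ ln(1 − 2P − Q) − ¼ ln(1 − 2Q).
1 − 2P − Q = 0.786526, giving −½ ln(0.786526) = 0.120065.
1 − 2Q = 0.608048, giving −¼ ln(0.608048) = 0.124375.
d = 0.120065 + 0.124375 = 0.244440.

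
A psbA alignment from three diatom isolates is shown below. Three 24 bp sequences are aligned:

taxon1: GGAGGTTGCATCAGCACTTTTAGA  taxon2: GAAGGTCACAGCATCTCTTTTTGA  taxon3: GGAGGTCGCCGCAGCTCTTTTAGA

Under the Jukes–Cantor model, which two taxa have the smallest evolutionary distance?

taxon1 and taxon3

taxon1–taxon2: 7/24 differ, p = 0.292, d = 0.369.
taxon1–taxon3: 4/24 differ, p = 0.167, d = 0.188.
taxon2–taxon3: 5/24 differ, p = 0.208, d = 0.244.
The smallest distance is between taxon1 and taxon3.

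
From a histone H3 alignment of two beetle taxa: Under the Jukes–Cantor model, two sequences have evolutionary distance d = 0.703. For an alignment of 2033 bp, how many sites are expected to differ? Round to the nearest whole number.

928

Invert JC69: p = (3/4)(1 − e^(−4d/3)) = 0.75 × (1 − e^(-0.937333)) = 0.75 × (1 − 0.391671) = 0.456247.
Expected differing sites = pL ≈ 0.456247 × 2033 = 927.550151 ≈ 928.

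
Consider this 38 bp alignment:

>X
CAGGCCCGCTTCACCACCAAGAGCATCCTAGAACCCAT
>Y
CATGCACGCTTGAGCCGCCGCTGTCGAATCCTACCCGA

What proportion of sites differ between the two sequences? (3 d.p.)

The sequences differ at 20 of 38 positions.
p = 20/38 = 0.526315… ≈ 0.526 (to 3 d.p.).

0.526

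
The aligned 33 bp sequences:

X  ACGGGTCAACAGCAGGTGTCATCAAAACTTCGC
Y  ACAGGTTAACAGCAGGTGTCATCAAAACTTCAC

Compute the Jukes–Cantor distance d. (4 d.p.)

0.0969

The sequences differ at 3 of 33 sites (3, 7, 32), so p = 3/33 ≈ 0.090909.
d = −(3/4) ln(1 − 4p/3) = −0.75 ln(1 − 0.121212) = −0.75 ln(0.878788)
  = −0.75 × (-0.129212) = 0.096909 substitutions/site.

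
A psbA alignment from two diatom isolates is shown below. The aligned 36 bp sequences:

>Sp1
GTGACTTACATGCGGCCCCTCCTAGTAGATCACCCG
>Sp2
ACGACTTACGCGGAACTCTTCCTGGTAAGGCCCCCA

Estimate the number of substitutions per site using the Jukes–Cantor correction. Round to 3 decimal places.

The sequences differ at 15 of 36 sites, so p = 15/36 ≈ 0.416667.
d = −(3/4) ln(1 − 4p/3) = −0.75 ln(1 − 0.555556) = −0.75 ln(0.444444)
  = −0.75 × (-0.810931) = 0.608198 substitutions/site.

0.608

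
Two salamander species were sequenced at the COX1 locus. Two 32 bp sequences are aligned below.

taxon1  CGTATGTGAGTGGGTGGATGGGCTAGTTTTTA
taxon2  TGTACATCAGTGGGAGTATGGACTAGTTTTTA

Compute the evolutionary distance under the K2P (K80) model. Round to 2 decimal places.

Of 32 sites, 4 differences are transitions and 3 are transversions, so P = 4/32 = 0.125 and Q = 3/32 = 0.09375.
Under the Kimura two-parameter model, d = −½ ln(1 − 2P − Q) − ¼ ln(1 − 2Q).
1 − 2P − Q = 0.65625, giving −½ ln(0.65625) = 0.210607.
1 − 2Q = 0.8125, giving −¼ ln(0.8125) = 0.051910.
d = 0.210607 + 0.051910 = 0.262517.

0.26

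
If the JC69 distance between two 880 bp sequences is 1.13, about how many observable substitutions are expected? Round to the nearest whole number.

Invert JC69: p = (3/4)(1 − e^(−4d/3)) = 0.75 × (1 − e^(-1.506667)) = 0.75 × (1 − 0.221647) = 0.583765.
Expected differing sites = pL ≈ 0.583765 × 880 = 513.7132 ≈ 514.

514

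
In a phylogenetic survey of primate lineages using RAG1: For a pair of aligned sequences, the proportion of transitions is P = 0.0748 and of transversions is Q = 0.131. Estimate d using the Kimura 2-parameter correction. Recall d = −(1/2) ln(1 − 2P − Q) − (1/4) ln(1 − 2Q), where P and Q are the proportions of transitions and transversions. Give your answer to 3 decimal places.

0.241

Under the Kimura two-parameter model, d = −½ ln(1 − 2P − Q) − ¼ ln(1 − 2Q).
1 − 2P − Q = 0.7194, giving −½ ln(0.7194) = 0.164669.
1 − 2Q = 0.738, giving −¼ ln(0.738) = 0.075953.
d = 0.164669 + 0.075953 = 0.240622.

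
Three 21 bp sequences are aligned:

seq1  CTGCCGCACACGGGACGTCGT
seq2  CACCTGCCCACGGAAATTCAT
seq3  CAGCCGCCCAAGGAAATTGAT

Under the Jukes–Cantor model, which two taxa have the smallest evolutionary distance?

seq1–seq2: 8/21 differ, p = 0.381, d = 0.532.
seq1–seq3: 8/21 differ, p = 0.381, d = 0.532.
seq2–seq3: 4/21 differ, p = 0.190, d = 0.220.
The smallest distance is between seq2 and seq3.

seq2 and seq3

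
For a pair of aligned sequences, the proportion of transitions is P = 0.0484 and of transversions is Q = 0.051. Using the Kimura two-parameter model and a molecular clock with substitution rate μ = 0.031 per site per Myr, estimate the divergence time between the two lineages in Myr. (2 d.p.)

1.72

Under the Kimura two-parameter model, d = −½ ln(1 − 2P − Q) − ¼ ln(1 − 2Q).
1 − 2P − Q = 0.8522, giving −½ ln(0.8522) = 0.079967.
1 − 2Q = 0.898, giving −¼ ln(0.898) = 0.026896.
d = 0.079967 + 0.026896 = 0.106863.
Under a molecular clock d = 2μt, so t = d/(2μ) = 0.106863 / (2 × 0.031) = 1.72 Myr.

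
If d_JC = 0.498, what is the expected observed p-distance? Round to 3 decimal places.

0.364

p = (3/4)(1 − e^(−4d/3)) = 0.75 × (1 − e^(-0.664)) = 0.75 × (1 − 0.514788) = 0.363909.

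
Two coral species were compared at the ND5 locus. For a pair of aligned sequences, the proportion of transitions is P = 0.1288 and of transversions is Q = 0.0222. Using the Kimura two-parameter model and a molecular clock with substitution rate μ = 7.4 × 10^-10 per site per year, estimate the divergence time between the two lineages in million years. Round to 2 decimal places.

Under the Kimura two-parameter model, d = −½ ln(1 − 2P − Q) − ¼ ln(1 − 2Q).
1 − 2P − Q = 0.7202, giving −½ ln(0.7202) = 0.164113.
1 − 2Q = 0.9556, giving −¼ ln(0.9556) = 0.011354.
d = 0.164113 + 0.011354 = 0.175467.
Under a molecular clock d = 2μt, so t = d/(2μ) = 0.175467 / (2 × 7.4 × 10^-10) = 118.56 million years.

118.56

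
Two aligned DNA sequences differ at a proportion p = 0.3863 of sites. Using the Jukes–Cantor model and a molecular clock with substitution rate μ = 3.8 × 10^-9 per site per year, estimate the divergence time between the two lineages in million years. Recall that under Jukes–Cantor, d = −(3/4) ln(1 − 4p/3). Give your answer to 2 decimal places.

d = −(3/4) ln(1 − 4p/3) = −0.75 ln(1 − 0.515067) = −0.75 ln(0.484933)
  = −0.75 × (-0.723745) = 0.542809 substitutions/site.
Under a molecular clock d = 2μt, so t = d/(2μ) = 0.542809 / (2 × 3.8 × 10^-9) = 71.42 million years.

71.42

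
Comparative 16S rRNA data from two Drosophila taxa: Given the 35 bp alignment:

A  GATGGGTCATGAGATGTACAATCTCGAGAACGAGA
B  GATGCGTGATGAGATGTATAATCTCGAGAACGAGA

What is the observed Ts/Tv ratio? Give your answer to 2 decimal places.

0.50

Transitions are A↔G and C↔T; transversions are all other mismatches.
Transitions: 1. Transversions: 2.
R = 1/2 = 0.50.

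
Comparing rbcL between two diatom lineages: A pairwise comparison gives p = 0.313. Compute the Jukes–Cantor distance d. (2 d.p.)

d = −(3/4) ln(1 − 4p/3) = −0.75 ln(1 − 0.417333) = −0.75 ln(0.582667)
  = −0.75 × (-0.540139) = 0.405104 substitutions/site.

0.41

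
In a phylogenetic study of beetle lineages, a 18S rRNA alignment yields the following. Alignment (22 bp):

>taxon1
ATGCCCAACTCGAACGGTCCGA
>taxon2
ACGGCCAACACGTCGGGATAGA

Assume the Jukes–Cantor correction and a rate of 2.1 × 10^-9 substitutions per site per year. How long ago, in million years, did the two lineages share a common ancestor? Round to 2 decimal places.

The sequences differ at 9 of 22 sites (2, 4, 10, 13, 14, 15, 18, 19, 20), so p = 9/22 ≈ 0.409091.
d = −(3/4) ln(1 − 4p/3) = −0.75 ln(1 − 0.545455) = −0.75 ln(0.454545)
  = −0.75 × (-0.788458) = 0.591344 substitutions/site.
Under a molecular clock d = 2μt, so t = d/(2μ) = 0.591344 / (2 × 2.1 × 10^-9) = 140.80 million years.

140.80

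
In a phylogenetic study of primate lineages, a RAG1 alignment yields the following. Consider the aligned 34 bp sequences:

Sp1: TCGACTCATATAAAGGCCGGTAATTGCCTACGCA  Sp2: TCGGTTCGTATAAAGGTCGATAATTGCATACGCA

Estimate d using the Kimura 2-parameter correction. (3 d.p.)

Of 34 sites, 5 differences are transitions and 1 are transversions, so P = 5/34 ≈ 0.147059 and Q = 1/34 ≈ 0.029412.
Under the Kimura two-parameter model, d = −½ ln(1 − 2P − Q) − ¼ ln(1 − 2Q).
1 − 2P − Q = 0.67647, giving −½ ln(0.67647) = 0.195434.
1 − 2Q = 0.941176, giving −¼ ln(0.941176) = 0.015156.
d = 0.195434 + 0.015156 = 0.210590.

0.211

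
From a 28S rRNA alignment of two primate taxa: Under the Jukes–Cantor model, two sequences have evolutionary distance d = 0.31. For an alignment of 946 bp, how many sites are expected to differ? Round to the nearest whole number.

240

Invert JC69: p = (3/4)(1 − e^(−4d/3)) = 0.75 × (1 − e^(-0.413333)) = 0.75 × (1 − 0.661442) = 0.253919.
Expected differing sites = pL ≈ 0.253919 × 946 = 240.207374 ≈ 240.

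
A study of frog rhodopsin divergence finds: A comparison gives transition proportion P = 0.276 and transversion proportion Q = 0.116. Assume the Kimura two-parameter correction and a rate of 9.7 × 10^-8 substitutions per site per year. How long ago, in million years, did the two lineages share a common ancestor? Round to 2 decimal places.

Under the Kimura two-parameter model, d = −½ ln(1 − 2P − Q) − ¼ ln(1 − 2Q).
1 − 2P − Q = 0.332, giving −½ ln(0.332) = 0.551310.
1 − 2Q = 0.768, giving −¼ ln(0.768) = 0.065991.
d = 0.551310 + 0.065991 = 0.617301.
Under a molecular clock d = 2μt, so t = d/(2μ) = 0.617301 / (2 × 9.7 × 10^-8) = 3.18 million years.

3.18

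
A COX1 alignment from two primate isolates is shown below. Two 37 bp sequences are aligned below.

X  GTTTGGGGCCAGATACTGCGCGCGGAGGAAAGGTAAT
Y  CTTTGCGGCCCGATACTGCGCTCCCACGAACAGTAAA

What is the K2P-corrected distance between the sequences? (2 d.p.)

0.34

Of 37 sites, 1 differences are transitions and 9 are transversions, so P = 1/37 ≈ 0.027027 and Q = 9/37 ≈ 0.243243.
Under the Kimura two-parameter model, d = −½ ln(1 − 2P − Q) − ¼ ln(1 − 2Q).
1 − 2P − Q = 0.702703, giving −½ ln(0.702703) = 0.176410.
1 − 2Q = 0.513514, giving −¼ ln(0.513514) = 0.166619.
d = 0.176410 + 0.166619 = 0.343029.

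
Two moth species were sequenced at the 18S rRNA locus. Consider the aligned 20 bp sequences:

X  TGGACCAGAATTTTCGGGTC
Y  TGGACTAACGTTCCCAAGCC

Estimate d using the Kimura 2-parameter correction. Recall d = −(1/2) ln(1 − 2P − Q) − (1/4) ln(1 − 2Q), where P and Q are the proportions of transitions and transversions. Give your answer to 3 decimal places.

Of 20 sites, 8 differences are transitions and 1 are transversions, so P = 8/20 = 0.4 and Q = 1/20 = 0.05.
Under the Kimura two-parameter model, d = −½ ln(1 − 2P − Q) − ¼ ln(1 − 2Q).
1 − 2P − Q = 0.15, giving −½ ln(0.15) = 0.948560.
1 − 2Q = 0.9, giving −¼ ln(0.9) = 0.026340.
d = 0.948560 + 0.026340 = 0.974900.

0.975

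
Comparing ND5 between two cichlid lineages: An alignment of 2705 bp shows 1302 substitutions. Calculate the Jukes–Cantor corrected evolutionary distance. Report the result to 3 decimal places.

p = 1302/2705 ≈ 0.481331.
d = −(3/4) ln(1 − 4p/3) = −0.75 ln(1 − 0.641775) = −0.75 ln(0.358225)
  = −0.75 × (-1.026594) = 0.769946 substitutions/site.

0.770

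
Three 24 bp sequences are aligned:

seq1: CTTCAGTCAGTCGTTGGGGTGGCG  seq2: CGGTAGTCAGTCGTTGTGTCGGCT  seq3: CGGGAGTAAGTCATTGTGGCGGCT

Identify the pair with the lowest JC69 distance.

seq2 and seq3

seq1–seq2: 7/24 differ, p = 0.292, d = 0.369.
seq1–seq3: 8/24 differ, p = 0.333, d = 0.441.
seq2–seq3: 4/24 differ, p = 0.167, d = 0.188.
The smallest distance is between seq2 and seq3.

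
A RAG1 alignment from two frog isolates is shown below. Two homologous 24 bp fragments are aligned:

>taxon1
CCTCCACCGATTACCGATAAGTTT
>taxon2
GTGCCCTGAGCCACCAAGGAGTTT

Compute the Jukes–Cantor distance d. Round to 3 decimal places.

The sequences differ at 13 of 24 sites, so p = 13/24 ≈ 0.541667.
d = −(3/4) ln(1 − 4p/3) = −0.75 ln(1 − 0.722223) = −0.75 ln(0.277777)
  = −0.75 × (-1.280937) = 0.960703 substitutions/site.

0.961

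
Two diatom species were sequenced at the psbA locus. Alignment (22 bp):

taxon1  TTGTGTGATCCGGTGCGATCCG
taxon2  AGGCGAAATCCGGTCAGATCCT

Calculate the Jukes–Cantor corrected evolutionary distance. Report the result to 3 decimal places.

The sequences differ at 8 of 22 sites (1, 2, 4, 6, 7, 15, 16, 22), so p = 8/22 ≈ 0.363636.
d = −(3/4) ln(1 − 4p/3) = −0.75 ln(1 − 0.484848) = −0.75 ln(0.515152)
  = −0.75 × (-0.663293) = 0.497470 substitutions/site.

0.497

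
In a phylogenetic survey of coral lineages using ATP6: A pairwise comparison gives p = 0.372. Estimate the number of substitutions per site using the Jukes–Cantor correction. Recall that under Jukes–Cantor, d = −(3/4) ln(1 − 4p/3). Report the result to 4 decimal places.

d = −(3/4) ln(1 − 4p/3) = −0.75 ln(1 − 0.496) = −0.75 ln(0.504)
  = −0.75 × (-0.685179) = 0.513884 substitutions/site.

0.5139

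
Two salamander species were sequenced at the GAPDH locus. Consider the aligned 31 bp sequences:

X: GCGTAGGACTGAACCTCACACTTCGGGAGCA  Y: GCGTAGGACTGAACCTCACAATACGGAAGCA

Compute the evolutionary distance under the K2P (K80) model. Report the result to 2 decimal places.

0.10

Of 31 sites, 1 differences are transitions and 2 are transversions, so P = 1/31 ≈ 0.032258 and Q = 2/31 ≈ 0.064516.
Under the Kimura two-parameter model, d = −½ ln(1 − 2P − Q) − ¼ ln(1 − 2Q).
1 − 2P − Q = 0.870968, giving −½ ln(0.870968) = 0.069075.
1 − 2Q = 0.870968, giving −¼ ln(0.870968) = 0.034538.
d = 0.069075 + 0.034538 = 0.103613.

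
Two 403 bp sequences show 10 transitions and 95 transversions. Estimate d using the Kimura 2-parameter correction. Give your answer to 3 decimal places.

0.327

P = 10/403 ≈ 0.024814 and Q = 95/403 ≈ 0.235732.
Under the Kimura two-parameter model, d = −½ ln(1 − 2P − Q) − ¼ ln(1 − 2Q).
1 − 2P − Q = 0.71464, giving −½ ln(0.71464) = 0.167988.
1 − 2Q = 0.528536, giving −¼ ln(0.528536) = 0.159411.
d = 0.167988 + 0.159411 = 0.327399.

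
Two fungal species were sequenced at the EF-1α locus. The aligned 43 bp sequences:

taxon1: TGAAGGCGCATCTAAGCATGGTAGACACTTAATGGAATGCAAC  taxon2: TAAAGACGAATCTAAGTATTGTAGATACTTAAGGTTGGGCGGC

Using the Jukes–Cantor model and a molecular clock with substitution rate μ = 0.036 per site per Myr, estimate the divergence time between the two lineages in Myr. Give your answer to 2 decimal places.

The sequences differ at 13 of 43 sites, so p = 13/43 ≈ 0.302326.
d = −(3/4) ln(1 − 4p/3) = −0.75 ln(1 − 0.403101) = −0.75 ln(0.596899)
  = −0.75 × (-0.516007) = 0.387005 substitutions/site.
Under a molecular clock d = 2μt, so t = d/(2μ) = 0.387005 / (2 × 0.036) = 5.38 Myr.

5.38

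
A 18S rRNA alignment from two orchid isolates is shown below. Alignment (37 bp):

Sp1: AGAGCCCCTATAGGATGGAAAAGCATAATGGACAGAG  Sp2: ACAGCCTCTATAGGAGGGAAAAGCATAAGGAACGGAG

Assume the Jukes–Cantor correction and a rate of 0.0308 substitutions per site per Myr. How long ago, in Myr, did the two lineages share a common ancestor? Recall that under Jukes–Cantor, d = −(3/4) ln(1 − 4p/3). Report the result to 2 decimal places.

2.97

The sequences differ at 6 of 37 sites (2, 7, 16, 29, 31, 34), so p = 6/37 ≈ 0.162162.
d = −(3/4) ln(1 − 4p/3) = −0.75 ln(1 − 0.216216) = −0.75 ln(0.783784)
  = −0.75 × (-0.243622) = 0.182717 substitutions/site.
Under a molecular clock d = 2μt, so t = d/(2μ) = 0.182717 / (2 × 0.0308) = 2.97 Myr.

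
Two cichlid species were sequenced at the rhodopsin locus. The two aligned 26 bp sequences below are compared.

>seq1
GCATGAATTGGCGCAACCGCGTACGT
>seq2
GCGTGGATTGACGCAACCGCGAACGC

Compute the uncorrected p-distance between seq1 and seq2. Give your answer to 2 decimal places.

The sequences differ at 5 of 26 positions (sites 3, 6, 11, 22, 26).
p = 5/26 = 0.192307… ≈ 0.19 (to 2 d.p.).

0.19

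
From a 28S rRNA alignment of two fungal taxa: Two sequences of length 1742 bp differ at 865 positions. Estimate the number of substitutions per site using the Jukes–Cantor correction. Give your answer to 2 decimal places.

p = 865/1742 ≈ 0.496556.
d = −(3/4) ln(1 − 4p/3) = −0.75 ln(1 − 0.662075) = −0.75 ln(0.337925)
  = −0.75 × (-1.084931) = 0.813698 substitutions/site.

0.81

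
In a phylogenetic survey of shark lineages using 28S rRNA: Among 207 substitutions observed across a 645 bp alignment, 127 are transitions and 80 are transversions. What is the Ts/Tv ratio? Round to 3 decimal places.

1.588

R = 127/80 = 1.5875 ≈ 1.588 (to 3 d.p.).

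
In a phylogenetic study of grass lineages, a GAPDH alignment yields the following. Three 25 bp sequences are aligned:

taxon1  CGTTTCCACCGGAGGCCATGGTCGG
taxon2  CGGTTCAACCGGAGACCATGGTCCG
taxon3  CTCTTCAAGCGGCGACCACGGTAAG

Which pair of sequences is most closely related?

taxon1–taxon2: 4/25 differ, p = 0.160, d = 0.180.
taxon1–taxon3: 9/25 differ, p = 0.360, d = 0.490.
taxon2–taxon3: 7/25 differ, p = 0.280, d = 0.351.
The smallest distance is between taxon1 and taxon2.

taxon1 and taxon2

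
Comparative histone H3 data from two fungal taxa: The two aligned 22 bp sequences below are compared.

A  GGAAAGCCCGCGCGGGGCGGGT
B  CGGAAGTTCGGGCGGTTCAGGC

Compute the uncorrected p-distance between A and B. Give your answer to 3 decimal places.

0.409

The sequences differ at 9 of 22 positions (sites 1, 3, 7, 8, 11, 16, 17, 19, 22).
p = 9/22 = 0.409090… ≈ 0.409 (to 3 d.p.).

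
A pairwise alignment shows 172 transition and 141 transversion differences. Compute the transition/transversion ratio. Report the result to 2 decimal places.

R = 172/141 = 1.219858… ≈ 1.22 (to 2 d.p.).

1.22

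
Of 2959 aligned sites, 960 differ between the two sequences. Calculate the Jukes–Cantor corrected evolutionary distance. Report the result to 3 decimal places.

0.425

p = 960/2959 ≈ 0.324434.
d = −(3/4) ln(1 − 4p/3) = −0.75 ln(1 − 0.432579) = −0.75 ln(0.567421)
  = −0.75 × (-0.566654) = 0.424991 substitutions/site.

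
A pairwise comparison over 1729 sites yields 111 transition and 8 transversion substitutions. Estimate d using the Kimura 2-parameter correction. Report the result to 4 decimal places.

0.0737

P = 111/1729 ≈ 0.064199 and Q = 8/1729 ≈ 0.004627.
Under the Kimura two-parameter model, d = −½ ln(1 − 2P − Q) − ¼ ln(1 − 2Q).
1 − 2P − Q = 0.866975, giving −½ ln(0.866975) = 0.071373.
1 − 2Q = 0.990746, giving −¼ ln(0.990746) = 0.002324.
d = 0.071373 + 0.002324 = 0.073697.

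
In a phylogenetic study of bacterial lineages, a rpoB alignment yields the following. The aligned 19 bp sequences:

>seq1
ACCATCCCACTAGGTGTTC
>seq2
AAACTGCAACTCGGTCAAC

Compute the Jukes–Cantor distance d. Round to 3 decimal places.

The sequences differ at 9 of 19 sites (2, 3, 4, 6, 8, 12, 16, 17, 18), so p = 9/19 ≈ 0.473684.
d = −(3/4) ln(1 − 4p/3) = −0.75 ln(1 − 0.631579) = −0.75 ln(0.368421)
  = −0.75 × (-0.998529) = 0.748897 substitutions/site.

0.749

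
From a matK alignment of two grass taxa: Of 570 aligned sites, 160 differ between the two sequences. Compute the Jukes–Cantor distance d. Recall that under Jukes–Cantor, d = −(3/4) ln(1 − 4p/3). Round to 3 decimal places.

p = 160/570 ≈ 0.280702.
d = −(3/4) ln(1 − 4p/3) = −0.75 ln(1 − 0.374269) = −0.75 ln(0.625731)
  = −0.75 × (-0.468835) = 0.351626 substitutions/site.

0.352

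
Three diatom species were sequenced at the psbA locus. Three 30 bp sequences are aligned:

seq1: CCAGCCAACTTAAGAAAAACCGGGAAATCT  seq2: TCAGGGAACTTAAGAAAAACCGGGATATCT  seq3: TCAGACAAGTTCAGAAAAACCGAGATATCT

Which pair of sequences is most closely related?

seq1 and seq2

seq1–seq2: 4/30 differ, p = 0.133, d = 0.147.
seq1–seq3: 6/30 differ, p = 0.200, d = 0.233.
seq2–seq3: 5/30 differ, p = 0.167, d = 0.188.
The smallest distance is between seq1 and seq2.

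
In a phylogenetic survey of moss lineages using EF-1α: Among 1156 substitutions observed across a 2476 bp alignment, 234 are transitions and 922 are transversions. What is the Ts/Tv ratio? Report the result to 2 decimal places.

0.25

R = 234/922 = 0.253796… ≈ 0.25 (to 2 d.p.).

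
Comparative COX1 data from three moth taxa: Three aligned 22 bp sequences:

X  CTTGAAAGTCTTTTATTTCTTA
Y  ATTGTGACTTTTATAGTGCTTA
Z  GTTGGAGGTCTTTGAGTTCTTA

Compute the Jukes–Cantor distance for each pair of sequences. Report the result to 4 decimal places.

X–Y: 8/22 sites differ → p ≈ 0.363636, d = −0.75 ln(1 − 0.484848) = 0.497470 ≈ 0.4975.
X–Z: 5/22 sites differ → p ≈ 0.227273, d = −0.75 ln(1 − 0.303031) = 0.270761 ≈ 0.2708.
Y–Z: 9/22 sites differ → p ≈ 0.409091, d = −0.75 ln(1 − 0.545455) = 0.591344 ≈ 0.5913.

d(X,Y) = 0.4975, d(X,Z) = 0.2708, d(Y,Z) = 0.5913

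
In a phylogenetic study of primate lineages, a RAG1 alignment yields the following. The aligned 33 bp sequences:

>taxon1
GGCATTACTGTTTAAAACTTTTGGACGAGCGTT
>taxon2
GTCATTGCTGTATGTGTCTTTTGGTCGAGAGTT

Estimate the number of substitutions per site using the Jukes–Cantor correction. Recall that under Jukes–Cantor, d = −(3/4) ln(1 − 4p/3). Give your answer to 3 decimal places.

The sequences differ at 9 of 33 sites (2, 7, 12, 14, 15, 16, 17, 25, 30), so p = 9/33 ≈ 0.272727.
d = −(3/4) ln(1 − 4p/3) = −0.75 ln(1 − 0.363636) = −0.75 ln(0.636364)
  = −0.75 × (-0.451985) = 0.338989 substitutions/site.

0.339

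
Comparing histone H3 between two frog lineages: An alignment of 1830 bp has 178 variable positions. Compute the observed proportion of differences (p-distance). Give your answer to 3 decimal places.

p = 178/1830 = 0.097267… ≈ 0.097 (to 3 d.p.).

0.097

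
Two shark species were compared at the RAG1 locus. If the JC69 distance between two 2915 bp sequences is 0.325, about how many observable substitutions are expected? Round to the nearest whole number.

769

Invert JC69: p = (3/4)(1 − e^(−4d/3)) = 0.75 × (1 − e^(-0.433333)) = 0.75 × (1 − 0.648345) = 0.263741.
Expected differing sites = pL ≈ 0.263741 × 2915 = 768.805015 ≈ 769.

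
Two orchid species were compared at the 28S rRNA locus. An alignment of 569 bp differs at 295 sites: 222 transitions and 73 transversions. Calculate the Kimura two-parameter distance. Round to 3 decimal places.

1.270

P = 222/569 ≈ 0.390158 and Q = 73/569 ≈ 0.128295.
Under the Kimura two-parameter model, d = −½ ln(1 − 2P − Q) − ¼ ln(1 − 2Q).
1 − 2P − Q = 0.091389, giving −½ ln(0.091389) = 1.196315.
1 − 2Q = 0.74341, giving −¼ ln(0.74341) = 0.074127.
d = 1.196315 + 0.074127 = 1.270442.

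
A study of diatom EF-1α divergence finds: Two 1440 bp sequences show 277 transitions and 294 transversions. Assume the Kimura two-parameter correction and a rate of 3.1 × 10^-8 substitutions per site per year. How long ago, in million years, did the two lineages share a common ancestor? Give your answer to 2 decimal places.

P = 277/1440 ≈ 0.192361 and Q = 294/1440 ≈ 0.204167.
Under the Kimura two-parameter model, d = −½ ln(1 − 2P − Q) − ¼ ln(1 − 2Q).
1 − 2P − Q = 0.411111, giving −½ ln(0.411111) = 0.444446.
1 − 2Q = 0.591666, giving −¼ ln(0.591666) = 0.131203.
d = 0.444446 + 0.131203 = 0.575649.
Under a molecular clock d = 2μt, so t = d/(2μ) = 0.575649 / (2 × 3.1 × 10^-8) = 9.28 million years.

9.28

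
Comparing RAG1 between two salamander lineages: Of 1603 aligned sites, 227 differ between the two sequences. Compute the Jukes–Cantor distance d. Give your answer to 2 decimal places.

0.16

p = 227/1603 ≈ 0.141609.
d = −(3/4) ln(1 − 4p/3) = −0.75 ln(1 − 0.188812) = −0.75 ln(0.811188)
  = −0.75 × (-0.209255) = 0.156941 substitutions/site.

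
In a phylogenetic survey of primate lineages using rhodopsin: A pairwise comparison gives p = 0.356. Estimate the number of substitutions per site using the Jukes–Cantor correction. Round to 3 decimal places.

d = −(3/4) ln(1 − 4p/3) = −0.75 ln(1 − 0.474667) = −0.75 ln(0.525333)
  = −0.75 × (-0.643723) = 0.482792 substitutions/site.

0.483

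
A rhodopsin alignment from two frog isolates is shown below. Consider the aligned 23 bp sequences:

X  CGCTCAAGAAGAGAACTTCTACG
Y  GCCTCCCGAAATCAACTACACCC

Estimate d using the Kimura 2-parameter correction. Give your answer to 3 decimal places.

Of 23 sites, 1 differences are transitions and 10 are transversions, so P = 1/23 ≈ 0.043478 and Q = 10/23 ≈ 0.434783.
Under the Kimura two-parameter model, d = −½ ln(1 − 2P − Q) − ¼ ln(1 − 2Q).
1 − 2P − Q = 0.478261, giving −½ ln(0.478261) = 0.368799.
1 − 2Q = 0.130434, giving −¼ ln(0.130434) = 0.509222.
d = 0.368799 + 0.509222 = 0.878021.

0.878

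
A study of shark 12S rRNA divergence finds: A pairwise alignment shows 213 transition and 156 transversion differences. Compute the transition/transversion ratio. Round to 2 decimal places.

1.37

R = 213/156 = 1.365384… ≈ 1.37 (to 2 d.p.).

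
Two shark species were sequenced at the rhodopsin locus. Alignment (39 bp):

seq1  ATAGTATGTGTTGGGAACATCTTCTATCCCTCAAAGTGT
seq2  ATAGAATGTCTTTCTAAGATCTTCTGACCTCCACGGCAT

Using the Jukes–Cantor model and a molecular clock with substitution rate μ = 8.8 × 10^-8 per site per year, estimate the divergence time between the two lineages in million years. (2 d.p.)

The sequences differ at 14 of 39 sites, so p = 14/39 ≈ 0.358974.
d = −(3/4) ln(1 − 4p/3) = −0.75 ln(1 − 0.478632) = −0.75 ln(0.521368)
  = −0.75 × (-0.651299) = 0.488474 substitutions/site.
Under a molecular clock d = 2μt, so t = d/(2μ) = 0.488474 / (2 × 8.8 × 10^-8) = 2.78 million years.

2.78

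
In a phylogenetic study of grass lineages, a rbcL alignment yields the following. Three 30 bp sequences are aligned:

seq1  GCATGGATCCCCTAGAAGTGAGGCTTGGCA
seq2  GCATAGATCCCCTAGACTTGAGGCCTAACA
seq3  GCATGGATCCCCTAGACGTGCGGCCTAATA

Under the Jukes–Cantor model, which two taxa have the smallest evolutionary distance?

seq2 and seq3

seq1–seq2: 6/30 differ, p = 0.200, d = 0.233.
seq1–seq3: 6/30 differ, p = 0.200, d = 0.233.
seq2–seq3: 4/30 differ, p = 0.133, d = 0.147.
The smallest distance is between seq2 and seq3.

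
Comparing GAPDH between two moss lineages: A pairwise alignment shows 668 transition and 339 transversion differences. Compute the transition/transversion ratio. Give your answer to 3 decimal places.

R = 668/339 = 1.970501… ≈ 1.971 (to 3 d.p.).

1.971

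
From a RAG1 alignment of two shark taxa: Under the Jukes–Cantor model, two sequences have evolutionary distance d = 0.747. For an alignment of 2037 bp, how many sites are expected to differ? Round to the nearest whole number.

963

Invert JC69: p = (3/4)(1 − e^(−4d/3)) = 0.75 × (1 − e^(-0.996)) = 0.75 × (1 − 0.369354) = 0.472985.
Expected differing sites = pL ≈ 0.472985 × 2037 = 963.470445 ≈ 963.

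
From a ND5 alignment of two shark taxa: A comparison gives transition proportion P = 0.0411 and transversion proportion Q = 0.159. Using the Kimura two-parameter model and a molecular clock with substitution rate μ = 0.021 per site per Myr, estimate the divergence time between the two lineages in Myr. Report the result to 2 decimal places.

Under the Kimura two-parameter model, d = −½ ln(1 − 2P − Q) − ¼ ln(1 − 2Q).
1 − 2P − Q = 0.7588, giving −½ ln(0.7588) = 0.138009.
1 − 2Q = 0.682, giving −¼ ln(0.682) = 0.095681.
d = 0.138009 + 0.095681 = 0.233690.
Under a molecular clock d = 2μt, so t = d/(2μ) = 0.233690 / (2 × 0.021) = 5.56 Myr.

5.56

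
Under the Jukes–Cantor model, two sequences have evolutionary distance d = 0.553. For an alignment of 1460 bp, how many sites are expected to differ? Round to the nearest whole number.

Invert JC69: p = (3/4)(1 − e^(−4d/3)) = 0.75 × (1 − e^(-0.737333)) = 0.75 × (1 − 0.478388) = 0.391209.
Expected differing sites = pL ≈ 0.391209 × 1460 = 571.16514 ≈ 571.

571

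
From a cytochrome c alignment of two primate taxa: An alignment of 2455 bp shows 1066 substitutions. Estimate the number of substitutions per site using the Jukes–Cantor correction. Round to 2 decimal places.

0.65

p = 1066/2455 ≈ 0.434216.
d = −(3/4) ln(1 − 4p/3) = −0.75 ln(1 − 0.578955) = −0.75 ln(0.421045)
  = −0.75 × (-0.865016) = 0.648762 substitutions/site.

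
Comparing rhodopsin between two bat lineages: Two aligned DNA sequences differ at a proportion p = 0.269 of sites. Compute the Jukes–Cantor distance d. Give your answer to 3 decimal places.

d = −(3/4) ln(1 − 4p/3) = −0.75 ln(1 − 0.358667) = −0.75 ln(0.641333)
  = −0.75 × (-0.444206) = 0.333155 substitutions/site.

0.333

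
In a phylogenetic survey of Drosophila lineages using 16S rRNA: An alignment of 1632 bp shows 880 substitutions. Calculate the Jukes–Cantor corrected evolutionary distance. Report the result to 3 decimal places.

p = 880/1632 ≈ 0.539216.
d = −(3/4) ln(1 − 4p/3) = −0.75 ln(1 − 0.718955) = −0.75 ln(0.281045)
  = −0.75 × (-1.269240) = 0.951930 substitutions/site.

0.952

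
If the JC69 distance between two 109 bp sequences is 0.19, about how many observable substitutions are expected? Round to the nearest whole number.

Invert JC69: p = (3/4)(1 − e^(−4d/3)) = 0.75 × (1 − e^(-0.253333)) = 0.75 × (1 − 0.776209) = 0.167843.
Expected differing sites = pL ≈ 0.167843 × 109 = 18.294887 ≈ 18.

18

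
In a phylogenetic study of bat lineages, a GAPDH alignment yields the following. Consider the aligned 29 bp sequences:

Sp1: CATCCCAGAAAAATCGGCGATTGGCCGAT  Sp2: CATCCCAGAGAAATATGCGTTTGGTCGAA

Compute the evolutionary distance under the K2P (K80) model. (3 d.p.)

Of 29 sites, 2 differences are transitions and 4 are transversions, so P = 2/29 ≈ 0.068966 and Q = 4/29 ≈ 0.137931.
Under the Kimura two-parameter model, d = −½ ln(1 − 2P − Q) − ¼ ln(1 − 2Q).
1 − 2P − Q = 0.724137, giving −½ ln(0.724137) = 0.161387.
1 − 2Q = 0.724138, giving −¼ ln(0.724138) = 0.080693.
d = 0.161387 + 0.080693 = 0.242080.

0.242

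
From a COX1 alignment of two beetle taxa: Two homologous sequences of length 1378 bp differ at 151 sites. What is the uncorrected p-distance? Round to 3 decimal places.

0.110

p = 151/1378 = 0.109579… ≈ 0.110 (to 3 d.p.).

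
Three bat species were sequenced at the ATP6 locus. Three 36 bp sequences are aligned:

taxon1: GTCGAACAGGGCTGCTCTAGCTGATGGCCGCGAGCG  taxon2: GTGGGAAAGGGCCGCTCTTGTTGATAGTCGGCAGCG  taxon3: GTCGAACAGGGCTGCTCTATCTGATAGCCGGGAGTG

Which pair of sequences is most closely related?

taxon1–taxon2: 10/36 differ, p = 0.278, d = 0.347.
taxon1–taxon3: 4/36 differ, p = 0.111, d = 0.120.
taxon2–taxon3: 10/36 differ, p = 0.278, d = 0.347.
The smallest distance is between taxon1 and taxon3.

taxon1 and taxon3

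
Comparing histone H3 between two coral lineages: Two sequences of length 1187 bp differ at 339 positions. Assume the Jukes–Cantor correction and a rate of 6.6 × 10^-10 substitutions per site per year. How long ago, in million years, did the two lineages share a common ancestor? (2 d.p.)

272.34

p = 339/1187 ≈ 0.285594.
d = −(3/4) ln(1 − 4p/3) = −0.75 ln(1 − 0.380792) = −0.75 ln(0.619208)
  = −0.75 × (-0.479314) = 0.359486 substitutions/site.
Under a molecular clock d = 2μt, so t = d/(2μ) = 0.359486 / (2 × 6.6 × 10^-10) = 272.34 million years.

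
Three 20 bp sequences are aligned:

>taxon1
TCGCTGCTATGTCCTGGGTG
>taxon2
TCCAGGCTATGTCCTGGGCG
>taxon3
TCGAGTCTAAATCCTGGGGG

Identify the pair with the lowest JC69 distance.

taxon1–taxon2: 4/20 differ, p = 0.200, d = 0.233.
taxon1–taxon3: 6/20 differ, p = 0.300, d = 0.383.
taxon2–taxon3: 5/20 differ, p = 0.250, d = 0.304.
The smallest distance is between taxon1 and taxon2.

taxon1 and taxon2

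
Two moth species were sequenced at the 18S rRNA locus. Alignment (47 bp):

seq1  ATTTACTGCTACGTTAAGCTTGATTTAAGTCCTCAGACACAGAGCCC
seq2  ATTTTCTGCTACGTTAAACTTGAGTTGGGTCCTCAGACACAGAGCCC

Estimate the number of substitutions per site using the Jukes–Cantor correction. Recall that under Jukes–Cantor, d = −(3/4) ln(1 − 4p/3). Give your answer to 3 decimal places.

0.115

The sequences differ at 5 of 47 sites (5, 18, 24, 27, 28), so p = 5/47 ≈ 0.106383.
d = −(3/4) ln(1 − 4p/3) = −0.75 ln(1 − 0.141844) = −0.75 ln(0.858156)
  = −0.75 × (-0.152969) = 0.114727 substitutions/site.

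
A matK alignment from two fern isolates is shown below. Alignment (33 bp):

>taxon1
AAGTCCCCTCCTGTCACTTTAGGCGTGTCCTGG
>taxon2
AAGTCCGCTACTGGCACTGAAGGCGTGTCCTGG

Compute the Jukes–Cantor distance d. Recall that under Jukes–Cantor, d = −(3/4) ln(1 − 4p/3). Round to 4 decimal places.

The sequences differ at 5 of 33 sites (7, 10, 14, 19, 20), so p = 5/33 ≈ 0.151515.
d = −(3/4) ln(1 − 4p/3) = −0.75 ln(1 − 0.20202) = −0.75 ln(0.79798)
  = −0.75 × (-0.225672) = 0.169254 substitutions/site.

0.1693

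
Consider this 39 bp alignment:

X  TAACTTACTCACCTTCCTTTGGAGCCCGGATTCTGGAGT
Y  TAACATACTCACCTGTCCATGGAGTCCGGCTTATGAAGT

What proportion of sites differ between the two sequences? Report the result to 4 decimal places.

The sequences differ at 9 of 39 positions (sites 5, 15, 16, 18, 19, 25, 30, 33, 36).
p = 9/39 = 0.230769… ≈ 0.2308 (to 4 d.p.).

0.2308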